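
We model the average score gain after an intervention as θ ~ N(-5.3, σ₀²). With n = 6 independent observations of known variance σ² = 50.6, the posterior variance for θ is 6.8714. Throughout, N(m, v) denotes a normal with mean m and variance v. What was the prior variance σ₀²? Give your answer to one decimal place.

For the Normal–Normal model with known σ², precisions add: τ_n = τ₀ + n/σ².
So 1/σ₀² = 1/6.8714 − 6/50.6 = 0.145531 − 0.118577 = 0.026954.
Hence σ₀² = 1/0.026954 ≈ 37.1.

σ₀² = 37.1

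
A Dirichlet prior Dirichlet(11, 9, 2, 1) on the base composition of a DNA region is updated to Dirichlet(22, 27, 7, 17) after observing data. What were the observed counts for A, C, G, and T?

counts (11, 18, 5, 16)

For a Dirichlet(α) prior with multinomial counts c, the posterior is Dirichlet(α + c) componentwise.
Counts are posterior − prior componentwise: 22−11=11, 27−9=18, 7−2=5, 17−1=16.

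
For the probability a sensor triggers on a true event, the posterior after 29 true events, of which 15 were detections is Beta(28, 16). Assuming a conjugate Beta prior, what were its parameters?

Beta(13, 2)

Under Beta–binomial conjugacy the posterior parameters are (a+s, b+f).
Subtract the data counts: 28−15=13, 16−14=2.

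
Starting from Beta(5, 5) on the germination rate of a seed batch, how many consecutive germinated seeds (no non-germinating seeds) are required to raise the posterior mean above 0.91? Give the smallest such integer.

k = 46

After k germinated seeds and 0 non-germinating seeds the posterior is Beta(5+k, 5), with mean (5+k)/(5+5+k).
Set (5+k)/(10+k) > 0.91 and solve: k > (0.91·10 − 5)/(1 − 0.91) = 45.556.
The smallest integer exceeding 45.556 is 46.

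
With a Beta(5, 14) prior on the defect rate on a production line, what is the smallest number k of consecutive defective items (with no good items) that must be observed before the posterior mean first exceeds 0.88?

After k defective items and 0 good items the posterior is Beta(5+k, 14), with mean (5+k)/(5+14+k).
Set (5+k)/(19+k) > 0.88 and solve: k > (0.88·19 − 5)/(1 − 0.88) = 97.667.
The smallest integer exceeding 97.667 is 98.

k = 98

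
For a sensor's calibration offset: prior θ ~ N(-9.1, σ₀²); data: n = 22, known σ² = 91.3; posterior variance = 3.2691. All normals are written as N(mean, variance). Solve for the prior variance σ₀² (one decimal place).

σ₀² = 15.4

For the Normal–Normal model with known σ², precisions add: τ_n = τ₀ + n/σ².
So 1/σ₀² = 1/3.2691 − 22/91.3 = 0.305895 − 0.240964 = 0.064931.
Hence σ₀² = 1/0.064931 ≈ 15.4.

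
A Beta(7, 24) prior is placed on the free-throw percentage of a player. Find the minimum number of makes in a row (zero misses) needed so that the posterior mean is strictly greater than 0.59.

After k makes and 0 misses the posterior is Beta(7+k, 24), with mean (7+k)/(7+24+k).
Set (7+k)/(31+k) > 0.59 and solve: k > (0.59·31 − 7)/(1 − 0.59) = 27.537.
The smallest integer exceeding 27.537 is 28, and checking k=28: (35)/(59) = 0.5932 > 0.59.

k = 28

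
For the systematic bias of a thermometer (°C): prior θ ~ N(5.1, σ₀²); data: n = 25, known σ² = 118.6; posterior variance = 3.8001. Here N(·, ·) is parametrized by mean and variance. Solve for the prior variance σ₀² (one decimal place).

For the Normal–Normal model with known σ², precisions add: τ_n = τ₀ + n/σ².
So 1/σ₀² = 1/3.8001 − 25/118.6 = 0.263151 − 0.210793 = 0.052358.
Hence σ₀² = 1/0.052358 ≈ 19.1.

σ₀² = 19.1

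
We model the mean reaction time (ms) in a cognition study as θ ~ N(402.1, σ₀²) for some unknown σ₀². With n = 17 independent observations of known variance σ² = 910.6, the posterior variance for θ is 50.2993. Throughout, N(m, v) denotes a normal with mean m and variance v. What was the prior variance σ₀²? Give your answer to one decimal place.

σ₀² = 825.1

For the Normal–Normal model with known σ², precisions add: τ_n = τ₀ + n/σ².
So 1/σ₀² = 1/50.2993 − 17/910.6 = 0.019881 − 0.018669 = 0.001212.
Hence σ₀² = 1/0.001212 ≈ 825.1.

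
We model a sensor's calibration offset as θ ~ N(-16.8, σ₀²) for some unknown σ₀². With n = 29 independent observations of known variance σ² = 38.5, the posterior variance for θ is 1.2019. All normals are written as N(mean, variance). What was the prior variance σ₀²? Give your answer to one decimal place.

Posterior precision equals prior precision plus data precision: 1/σ_n² = 1/σ₀² + n/σ².
So 1/σ₀² = 1/1.2019 − 29/38.5 = 0.832016 − 0.753247 = 0.078769.
Hence σ₀² = 1/0.078769 ≈ 12.7.

σ₀² = 12.7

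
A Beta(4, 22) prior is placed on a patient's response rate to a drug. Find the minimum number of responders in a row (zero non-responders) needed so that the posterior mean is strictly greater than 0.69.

k = 45

After k responders and 0 non-responders the posterior is Beta(4+k, 22), with mean (4+k)/(4+22+k).
Set (4+k)/(26+k) > 0.69 and solve: k > (0.69·26 − 4)/(1 − 0.69) = 44.968.
The smallest integer exceeding 44.968 is 45, and checking k=45: (49)/(71) = 0.6901 > 0.69.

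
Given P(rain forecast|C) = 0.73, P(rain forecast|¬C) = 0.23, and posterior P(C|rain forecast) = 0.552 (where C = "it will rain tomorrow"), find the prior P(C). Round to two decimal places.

Bayes' rule in odds form gives O(C|E) = O(C)·[P(E|C)/P(E|¬C)], hence O(C) = O(C|E)/LR.
Posterior odds = 0.552/(1−0.552) = 1.2321. LR = 0.73/0.23 = 3.1739.
Prior odds = 1.2321/3.1739 = 0.3882, so P(C) = 0.3882/(1+0.3882) ≈ 0.28.

P(C) = 0.28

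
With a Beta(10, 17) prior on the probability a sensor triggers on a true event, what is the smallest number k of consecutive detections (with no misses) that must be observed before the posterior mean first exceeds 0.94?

k = 257

After k detections and 0 misses the posterior is Beta(10+k, 17), with mean (10+k)/(10+17+k).
Set (10+k)/(27+k) > 0.94 and solve: k > (0.94·27 − 10)/(1 − 0.94) = 256.333.
The smallest integer exceeding 256.333 is 257.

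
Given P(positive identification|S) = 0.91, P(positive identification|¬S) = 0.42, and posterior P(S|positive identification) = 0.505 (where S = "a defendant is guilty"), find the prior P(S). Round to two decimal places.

In odds form, posterior odds = prior odds × likelihood ratio, so prior odds = posterior odds ÷ LR.
Posterior odds = 0.505/(1−0.505) = 1.0202. LR = 0.91/0.42 = 2.1667.
Prior odds = 1.0202/2.1667 = 0.4709, so P(S) = 0.4709/(1+0.4709) ≈ 0.32.

P(S) = 0.32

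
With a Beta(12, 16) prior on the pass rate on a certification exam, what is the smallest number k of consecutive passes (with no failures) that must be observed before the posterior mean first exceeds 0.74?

After k passes and 0 failures the posterior is Beta(12+k, 16), with mean (12+k)/(12+16+k).
Set (12+k)/(28+k) > 0.74 and solve: k > (0.74·28 − 12)/(1 − 0.74) = 33.538.
The smallest integer exceeding 33.538 is 34.

k = 34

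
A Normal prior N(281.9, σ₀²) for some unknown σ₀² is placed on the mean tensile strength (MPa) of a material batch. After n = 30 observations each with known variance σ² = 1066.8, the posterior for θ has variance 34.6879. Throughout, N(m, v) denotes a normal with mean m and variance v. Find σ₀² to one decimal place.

σ₀² = 1414.4

For the Normal–Normal model with known σ², precisions add: τ_n = τ₀ + n/σ².
So 1/σ₀² = 1/34.6879 − 30/1066.8 = 0.028828 − 0.028121 = 0.000707.
Hence σ₀² = 1/0.000707 ≈ 1414.4.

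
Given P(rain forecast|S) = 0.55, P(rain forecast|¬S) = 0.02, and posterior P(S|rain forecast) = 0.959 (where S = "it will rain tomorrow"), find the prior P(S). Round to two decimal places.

Bayes' rule in odds form gives O(S|E) = O(S)·[P(E|S)/P(E|¬S)], hence O(S) = O(S|E)/LR.
Posterior odds = 0.959/(1−0.959) = 23.3902. LR = 0.55/0.02 = 27.5000.
Prior odds = 23.3902/27.5000 = 0.8506, so P(S) = 0.8506/(1+0.8506) ≈ 0.46.

P(S) = 0.46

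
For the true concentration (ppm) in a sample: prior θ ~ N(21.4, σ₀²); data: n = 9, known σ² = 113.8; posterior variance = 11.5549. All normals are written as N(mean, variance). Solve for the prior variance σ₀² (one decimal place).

σ₀² = 134.1

For the Normal–Normal model with known σ², precisions add: τ_n = τ₀ + n/σ².
So 1/σ₀² = 1/11.5549 − 9/113.8 = 0.086543 − 0.079086 = 0.007457.
Hence σ₀² = 1/0.007457 ≈ 134.1.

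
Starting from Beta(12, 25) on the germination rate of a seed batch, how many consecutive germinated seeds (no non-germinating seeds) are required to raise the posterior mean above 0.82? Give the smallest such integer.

After k germinated seeds and 0 non-germinating seeds the posterior is Beta(12+k, 25), with mean (12+k)/(12+25+k).
Set (12+k)/(37+k) > 0.82 and solve: k > (0.82·37 − 12)/(1 − 0.82) = 101.889.
The smallest integer exceeding 101.889 is 102, and checking k=102: (114)/(139) = 0.8201 > 0.82.

k = 102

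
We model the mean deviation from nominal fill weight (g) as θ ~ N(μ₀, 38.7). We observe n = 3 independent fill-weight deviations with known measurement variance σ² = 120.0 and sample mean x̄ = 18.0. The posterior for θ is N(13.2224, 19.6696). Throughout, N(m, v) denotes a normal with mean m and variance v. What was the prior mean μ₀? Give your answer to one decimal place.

With known observation variance, the Normal–Normal posterior has precision τ_n = τ₀ + n/σ² and mean μ_n = (τ₀μ₀ + (n/σ²)x̄)/τ_n.
Here τ₀ = 1/38.7 = 0.025840 and τ_data = 3/120.0 = 0.025000, so τ_n = 0.050840.
Rearranging for μ₀: μ₀ = (μ_n·τ_n − τ_data·x̄)/τ₀ = (13.2224·0.050840 − 0.025000·18.0) / 0.025840 = 0.222227/0.025840 ≈ 8.6.

μ₀ = 8.6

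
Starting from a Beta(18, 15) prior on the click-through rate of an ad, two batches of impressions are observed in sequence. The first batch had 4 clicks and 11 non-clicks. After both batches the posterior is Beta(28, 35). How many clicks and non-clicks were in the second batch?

Because Beta–binomial updating is additive in the counts, the combined data contributed (α_post−α_prior, β_post−β_prior) successes and failures.
Total across both batches: 28−18=10 clicks, 35−15=20 non-clicks.
Subtract the first batch: 10−4=6 clicks and 20−11=9 non-clicks.

6 clicks and 9 non-clicks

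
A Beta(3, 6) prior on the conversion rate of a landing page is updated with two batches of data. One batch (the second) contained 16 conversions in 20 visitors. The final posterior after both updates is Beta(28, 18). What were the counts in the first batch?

Sequential conjugate updates are equivalent to a single update on the pooled data, so total successes = posterior α − prior α and total failures = posterior β − prior β.
Total across both batches: 28−3=25 conversions, 18−6=12 bounces.
Subtract the second batch: 25−16=9 conversions and 12−4=8 bounces.

9 conversions and 8 bounces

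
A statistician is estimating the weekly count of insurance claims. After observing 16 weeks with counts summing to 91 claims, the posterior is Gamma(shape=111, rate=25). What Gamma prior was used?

Gamma(shape=20, rate=9)

Gamma–Poisson conjugacy: posterior shape = α + Σxᵢ, posterior rate = β + n.
So α = 111 − 91 = 20 and β = 25 − 16 = 9.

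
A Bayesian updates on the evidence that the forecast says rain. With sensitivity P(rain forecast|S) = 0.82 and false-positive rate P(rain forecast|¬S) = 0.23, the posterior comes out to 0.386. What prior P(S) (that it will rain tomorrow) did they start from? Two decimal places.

Bayes' rule in odds form gives O(S|E) = O(S)·[P(E|S)/P(E|¬S)], hence O(S) = O(S|E)/LR.
Posterior odds = 0.386/(1−0.386) = 0.6287. LR = 0.82/0.23 = 3.5652.
Prior odds = 0.6287/3.5652 = 0.1763, so P(S) = 0.1763/(1+0.1763) ≈ 0.15.

P(S) = 0.15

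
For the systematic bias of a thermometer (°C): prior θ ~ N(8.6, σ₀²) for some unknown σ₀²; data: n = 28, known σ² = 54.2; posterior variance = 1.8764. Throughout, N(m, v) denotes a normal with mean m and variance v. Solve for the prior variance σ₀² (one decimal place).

σ₀² = 61.2

For the Normal–Normal model with known σ², precisions add: τ_n = τ₀ + n/σ².
So 1/σ₀² = 1/1.8764 − 28/54.2 = 0.532935 − 0.516605 = 0.016330.
Hence σ₀² = 1/0.016330 ≈ 61.2.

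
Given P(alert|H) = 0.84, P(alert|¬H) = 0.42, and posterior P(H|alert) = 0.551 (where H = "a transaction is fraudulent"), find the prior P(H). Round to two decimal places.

P(H) = 0.38

Bayes' rule in odds form gives O(H|E) = O(H)·[P(E|H)/P(E|¬H)], hence O(H) = O(H|E)/LR.
Posterior odds = 0.551/(1−0.551) = 1.2272. LR = 0.84/0.42 = 2.0000.
Prior odds = 1.2272/2.0000 = 0.6136, so P(H) = 0.6136/(1+0.6136) ≈ 0.38.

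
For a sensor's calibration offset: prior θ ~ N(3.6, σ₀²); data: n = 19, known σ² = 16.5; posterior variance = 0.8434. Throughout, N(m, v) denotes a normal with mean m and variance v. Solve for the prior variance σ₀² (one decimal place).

σ₀² = 29.3

Posterior precision equals prior precision plus data precision: 1/σ_n² = 1/σ₀² + n/σ².
So 1/σ₀² = 1/0.8434 − 19/16.5 = 1.185677 − 1.151515 = 0.034162.
Hence σ₀² = 1/0.034162 ≈ 29.3.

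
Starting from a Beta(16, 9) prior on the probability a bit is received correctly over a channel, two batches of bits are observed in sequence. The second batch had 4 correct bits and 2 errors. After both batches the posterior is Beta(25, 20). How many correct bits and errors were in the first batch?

5 correct bits and 9 errors

Because Beta–binomial updating is additive in the counts, the combined data contributed (α_post−α_prior, β_post−β_prior) successes and failures.
Total across both batches: 25−16=9 correct bits, 20−9=11 errors.
Subtract the second batch: 9−4=5 correct bits and 11−2=9 errors.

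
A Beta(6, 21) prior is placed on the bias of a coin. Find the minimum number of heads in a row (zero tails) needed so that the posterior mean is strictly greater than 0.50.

k = 16

After k heads and 0 tails the posterior is Beta(6+k, 21), with mean (6+k)/(6+21+k).
Set (6+k)/(27+k) > 0.50 and solve: k > (0.50·27 − 6)/(1 − 0.50) = 15.000.
The smallest integer exceeding 15.000 is 16, and checking k=16: (22)/(43) = 0.5116 > 0.50.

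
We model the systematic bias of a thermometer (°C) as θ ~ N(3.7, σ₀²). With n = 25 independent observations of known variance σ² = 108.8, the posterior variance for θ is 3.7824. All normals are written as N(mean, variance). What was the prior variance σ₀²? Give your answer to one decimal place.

For the Normal–Normal model with known σ², precisions add: τ_n = τ₀ + n/σ².
So 1/σ₀² = 1/3.7824 − 25/108.8 = 0.264382 − 0.229779 = 0.034603.
Hence σ₀² = 1/0.034603 ≈ 28.9.

σ₀² = 28.9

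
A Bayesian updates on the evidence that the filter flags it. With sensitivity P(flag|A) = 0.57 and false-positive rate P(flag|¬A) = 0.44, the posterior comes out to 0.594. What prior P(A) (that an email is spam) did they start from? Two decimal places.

P(A) = 0.53

Bayes' rule in odds form gives O(A|E) = O(A)·[P(E|A)/P(E|¬A)], hence O(A) = O(A|E)/LR.
Posterior odds = 0.594/(1−0.594) = 1.4631. LR = 0.57/0.44 = 1.2955.
Prior odds = 1.4631/1.2955 = 1.1294, so P(A) = 1.1294/(1+1.1294) ≈ 0.53.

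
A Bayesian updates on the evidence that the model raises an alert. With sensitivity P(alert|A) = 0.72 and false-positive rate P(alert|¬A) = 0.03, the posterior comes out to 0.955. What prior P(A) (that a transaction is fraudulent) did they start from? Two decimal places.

P(A) = 0.47

Bayes' rule in odds form gives O(A|E) = O(A)·[P(E|A)/P(E|¬A)], hence O(A) = O(A|E)/LR.
Posterior odds = 0.955/(1−0.955) = 21.2222. LR = 0.72/0.03 = 24.0000.
Prior odds = 21.2222/24.0000 = 0.8843, so P(A) = 0.8843/(1+0.8843) ≈ 0.47.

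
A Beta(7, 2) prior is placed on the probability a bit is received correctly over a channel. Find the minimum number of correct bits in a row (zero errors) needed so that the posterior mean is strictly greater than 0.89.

After k correct bits and 0 errors the posterior is Beta(7+k, 2), with mean (7+k)/(7+2+k).
Set (7+k)/(9+k) > 0.89 and solve: k > (0.89·9 − 7)/(1 − 0.89) = 9.182.
The smallest integer exceeding 9.182 is 10, and checking k=10: (17)/(19) = 0.8947 > 0.89.

k = 10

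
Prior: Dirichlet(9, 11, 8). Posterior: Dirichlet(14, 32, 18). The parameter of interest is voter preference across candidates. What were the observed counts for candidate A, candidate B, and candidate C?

For a Dirichlet(α) prior with multinomial counts c, the posterior is Dirichlet(α + c) componentwise.
Counts are posterior − prior componentwise: 14−9=5, 32−11=21, 18−8=10.

counts (5, 21, 10)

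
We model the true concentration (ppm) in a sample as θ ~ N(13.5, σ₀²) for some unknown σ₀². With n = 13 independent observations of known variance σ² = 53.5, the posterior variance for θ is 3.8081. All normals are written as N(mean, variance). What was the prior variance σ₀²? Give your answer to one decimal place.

σ₀² = 51.0

For the Normal–Normal model with known σ², precisions add: τ_n = τ₀ + n/σ².
So 1/σ₀² = 1/3.8081 − 13/53.5 = 0.262598 − 0.242991 = 0.019607.
Hence σ₀² = 1/0.019607 ≈ 51.0.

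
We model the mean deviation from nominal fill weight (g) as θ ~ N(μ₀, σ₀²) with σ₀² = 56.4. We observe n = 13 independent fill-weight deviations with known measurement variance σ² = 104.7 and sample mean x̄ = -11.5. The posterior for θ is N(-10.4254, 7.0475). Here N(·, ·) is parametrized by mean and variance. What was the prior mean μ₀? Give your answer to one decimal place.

With known observation variance, the Normal–Normal posterior has precision τ_n = τ₀ + n/σ² and mean μ_n = (τ₀μ₀ + (n/σ²)x̄)/τ_n.
Here τ₀ = 1/56.4 = 0.017730 and τ_data = 13/104.7 = 0.124164, so τ_n = 0.141894.
Rearranging for μ₀: μ₀ = (μ_n·τ_n − τ_data·x̄)/τ₀ = (-10.4254·0.141894 − 0.124164·-11.5) / 0.017730 = -0.051416/0.017730 ≈ -2.9.

μ₀ = -2.9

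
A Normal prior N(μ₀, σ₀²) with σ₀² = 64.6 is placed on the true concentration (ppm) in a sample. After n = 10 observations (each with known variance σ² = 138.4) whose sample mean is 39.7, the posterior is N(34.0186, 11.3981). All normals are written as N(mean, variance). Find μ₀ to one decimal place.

μ₀ = 7.5

With known observation variance, the Normal–Normal posterior has precision τ_n = τ₀ + n/σ² and mean μ_n = (τ₀μ₀ + (n/σ²)x̄)/τ_n.
Here τ₀ = 1/64.6 = 0.015480 and τ_data = 10/138.4 = 0.072254, so τ_n = 0.087734.
Rearranging for μ₀: μ₀ = (μ_n·τ_n − τ_data·x̄)/τ₀ = (34.0186·0.087734 − 0.072254·39.7) / 0.015480 = 0.116104/0.015480 ≈ 7.5.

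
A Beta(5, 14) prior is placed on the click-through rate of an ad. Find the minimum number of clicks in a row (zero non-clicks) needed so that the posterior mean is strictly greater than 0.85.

k = 75

After k clicks and 0 non-clicks the posterior is Beta(5+k, 14), with mean (5+k)/(5+14+k).
Set (5+k)/(19+k) > 0.85 and solve: k > (0.85·19 − 5)/(1 − 0.85) = 74.333.
The smallest integer exceeding 74.333 is 75.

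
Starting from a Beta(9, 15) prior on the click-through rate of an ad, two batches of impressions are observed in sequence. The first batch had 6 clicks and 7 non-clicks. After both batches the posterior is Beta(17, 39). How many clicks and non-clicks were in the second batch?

Sequential conjugate updates are equivalent to a single update on the pooled data, so total successes = posterior α − prior α and total failures = posterior β − prior β.
Total across both batches: 17−9=8 clicks, 39−15=24 non-clicks.
Subtract the first batch: 8−6=2 clicks and 24−7=17 non-clicks.

2 clicks and 17 non-clicks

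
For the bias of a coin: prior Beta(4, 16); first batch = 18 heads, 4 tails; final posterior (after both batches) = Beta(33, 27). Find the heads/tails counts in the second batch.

11 heads and 7 tails

Because Beta–binomial updating is additive in the counts, the combined data contributed (α_post−α_prior, β_post−β_prior) successes and failures.
Total across both batches: 33−4=29 heads, 27−16=11 tails.
Subtract the first batch: 29−18=11 heads and 11−4=7 tails.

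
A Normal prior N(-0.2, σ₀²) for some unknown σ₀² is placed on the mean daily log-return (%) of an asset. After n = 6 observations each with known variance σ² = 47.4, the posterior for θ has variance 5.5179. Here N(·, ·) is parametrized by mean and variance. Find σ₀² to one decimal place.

For the Normal–Normal model with known σ², precisions add: τ_n = τ₀ + n/σ².
So 1/σ₀² = 1/5.5179 − 6/47.4 = 0.181228 − 0.126582 = 0.054646.
Hence σ₀² = 1/0.054646 ≈ 18.3.

σ₀² = 18.3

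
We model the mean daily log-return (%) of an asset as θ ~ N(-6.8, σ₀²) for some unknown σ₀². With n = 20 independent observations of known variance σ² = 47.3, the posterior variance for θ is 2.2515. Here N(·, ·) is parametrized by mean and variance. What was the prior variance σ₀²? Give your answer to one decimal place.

Posterior precision equals prior precision plus data precision: 1/σ_n² = 1/σ₀² + n/σ².
So 1/σ₀² = 1/2.2515 − 20/47.3 = 0.444148 − 0.422833 = 0.021315.
Hence σ₀² = 1/0.021315 ≈ 46.9.

σ₀² = 46.9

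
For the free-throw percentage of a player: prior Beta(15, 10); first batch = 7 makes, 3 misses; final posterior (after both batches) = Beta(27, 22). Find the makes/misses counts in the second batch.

Because Beta–binomial updating is additive in the counts, the combined data contributed (α_post−α_prior, β_post−β_prior) successes and failures.
Total across both batches: 27−15=12 makes, 22−10=12 misses.
Subtract the first batch: 12−7=5 makes and 12−3=9 misses.

5 makes and 9 misses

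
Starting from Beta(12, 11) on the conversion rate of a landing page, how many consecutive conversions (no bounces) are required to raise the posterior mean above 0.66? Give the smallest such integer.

After k conversions and 0 bounces the posterior is Beta(12+k, 11), with mean (12+k)/(12+11+k).
Set (12+k)/(23+k) > 0.66 and solve: k > (0.66·23 − 12)/(1 − 0.66) = 9.353.
The smallest integer exceeding 9.353 is 10, and checking k=10: (22)/(33) = 0.6667 > 0.66.

k = 10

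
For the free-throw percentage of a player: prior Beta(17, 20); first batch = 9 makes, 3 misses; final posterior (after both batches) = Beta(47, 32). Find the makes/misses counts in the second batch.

Sequential conjugate updates are equivalent to a single update on the pooled data, so total successes = posterior α − prior α and total failures = posterior β − prior β.
Total across both batches: 47−17=30 makes, 32−20=12 misses.
Subtract the first batch: 30−9=21 makes and 12−3=9 misses.

21 makes and 9 misses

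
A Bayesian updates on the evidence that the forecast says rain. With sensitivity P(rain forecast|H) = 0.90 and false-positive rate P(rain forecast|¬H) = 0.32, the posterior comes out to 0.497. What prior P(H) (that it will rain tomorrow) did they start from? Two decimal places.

P(H) = 0.26

In odds form, posterior odds = prior odds × likelihood ratio, so prior odds = posterior odds ÷ LR.
Posterior odds = 0.497/(1−0.497) = 0.9881. LR = 0.90/0.32 = 2.8125.
Prior odds = 0.9881/2.8125 = 0.3513, so P(H) = 0.3513/(1+0.3513) ≈ 0.26.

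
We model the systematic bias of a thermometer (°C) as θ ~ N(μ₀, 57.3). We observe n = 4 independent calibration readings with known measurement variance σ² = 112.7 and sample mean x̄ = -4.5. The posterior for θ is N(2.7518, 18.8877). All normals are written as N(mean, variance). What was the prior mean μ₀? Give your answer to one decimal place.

μ₀ = 17.5

The posterior mean is a precision-weighted average: μ_n = (τ₀μ₀ + τ_data·x̄)/(τ₀+τ_data), with τ₀=1/σ₀² and τ_data=n/σ².
Here τ₀ = 1/57.3 = 0.017452 and τ_data = 4/112.7 = 0.035492, so τ_n = 0.052944.
Rearranging for μ₀: μ₀ = (μ_n·τ_n − τ_data·x̄)/τ₀ = (2.7518·0.052944 − 0.035492·-4.5) / 0.017452 = 0.305405/0.017452 ≈ 17.5.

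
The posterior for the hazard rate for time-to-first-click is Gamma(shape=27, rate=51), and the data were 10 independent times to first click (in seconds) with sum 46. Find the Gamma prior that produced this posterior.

Gamma(shape=17, rate=5)

Gamma–exponential conjugacy: posterior shape = α + n, posterior rate = β + Σtᵢ.
So α = 27 − 10 = 17 and β = 51 − 46 = 5.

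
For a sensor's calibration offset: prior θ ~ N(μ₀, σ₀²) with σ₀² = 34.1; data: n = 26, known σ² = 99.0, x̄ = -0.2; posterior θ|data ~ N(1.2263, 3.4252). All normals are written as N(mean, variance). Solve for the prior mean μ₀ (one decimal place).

μ₀ = 14.0

With known observation variance, the Normal–Normal posterior has precision τ_n = τ₀ + n/σ² and mean μ_n = (τ₀μ₀ + (n/σ²)x̄)/τ_n.
Here τ₀ = 1/34.1 = 0.029326 and τ_data = 26/99.0 = 0.262626, so τ_n = 0.291952.
Rearranging for μ₀: μ₀ = (μ_n·τ_n − τ_data·x̄)/τ₀ = (1.2263·0.291952 − 0.262626·-0.2) / 0.029326 = 0.410546/0.029326 ≈ 14.0.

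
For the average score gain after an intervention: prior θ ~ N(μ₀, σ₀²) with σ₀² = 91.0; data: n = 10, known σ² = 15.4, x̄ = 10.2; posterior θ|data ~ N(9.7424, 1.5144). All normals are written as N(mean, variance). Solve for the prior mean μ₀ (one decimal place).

μ₀ = -17.3

The posterior mean is a precision-weighted average: μ_n = (τ₀μ₀ + τ_data·x̄)/(τ₀+τ_data), with τ₀=1/σ₀² and τ_data=n/σ².
Here τ₀ = 1/91.0 = 0.010989 and τ_data = 10/15.4 = 0.649351, so τ_n = 0.660340.
Rearranging for μ₀: μ₀ = (μ_n·τ_n − τ_data·x̄)/τ₀ = (9.7424·0.660340 − 0.649351·10.2) / 0.010989 = -0.190084/0.010989 ≈ -17.3.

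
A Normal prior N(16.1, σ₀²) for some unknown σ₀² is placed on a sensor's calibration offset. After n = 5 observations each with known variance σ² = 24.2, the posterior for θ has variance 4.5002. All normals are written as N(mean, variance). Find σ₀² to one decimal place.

σ₀² = 64.1

Posterior precision equals prior precision plus data precision: 1/σ_n² = 1/σ₀² + n/σ².
So 1/σ₀² = 1/4.5002 − 5/24.2 = 0.222212 − 0.206612 = 0.015600.
Hence σ₀² = 1/0.015600 ≈ 64.1.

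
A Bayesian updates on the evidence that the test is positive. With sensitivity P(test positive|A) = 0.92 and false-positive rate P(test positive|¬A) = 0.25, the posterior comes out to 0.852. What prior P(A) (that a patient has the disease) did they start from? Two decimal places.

P(A) = 0.61

In odds form, posterior odds = prior odds × likelihood ratio, so prior odds = posterior odds ÷ LR.
Posterior odds = 0.852/(1−0.852) = 5.7568. LR = 0.92/0.25 = 3.6800.
Prior odds = 5.7568/3.6800 = 1.5643, so P(A) = 1.5643/(1+1.5643) ≈ 0.61.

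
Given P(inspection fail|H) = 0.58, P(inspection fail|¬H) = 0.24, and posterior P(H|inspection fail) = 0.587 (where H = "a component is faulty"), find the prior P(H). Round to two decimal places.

P(H) = 0.37

In odds form, posterior odds = prior odds × likelihood ratio, so prior odds = posterior odds ÷ LR.
Posterior odds = 0.587/(1−0.587) = 1.4213. LR = 0.58/0.24 = 2.4167.
Prior odds = 1.4213/2.4167 = 0.5881, so P(H) = 0.5881/(1+0.5881) ≈ 0.37.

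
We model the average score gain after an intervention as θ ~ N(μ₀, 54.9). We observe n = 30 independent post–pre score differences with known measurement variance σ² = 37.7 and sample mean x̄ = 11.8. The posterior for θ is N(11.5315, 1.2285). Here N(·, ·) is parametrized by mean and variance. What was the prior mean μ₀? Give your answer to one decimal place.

The posterior mean is a precision-weighted average: μ_n = (τ₀μ₀ + τ_data·x̄)/(τ₀+τ_data), with τ₀=1/σ₀² and τ_data=n/σ².
Here τ₀ = 1/54.9 = 0.018215 and τ_data = 30/37.7 = 0.795756, so τ_n = 0.813971.
Rearranging for μ₀: μ₀ = (μ_n·τ_n − τ_data·x̄)/τ₀ = (11.5315·0.813971 − 0.795756·11.8) / 0.018215 = -0.003614/0.018215 ≈ -0.2.

μ₀ = -0.2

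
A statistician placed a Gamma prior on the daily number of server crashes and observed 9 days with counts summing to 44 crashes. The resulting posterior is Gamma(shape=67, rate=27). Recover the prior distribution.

Gamma(shape=23, rate=18)

Gamma–Poisson conjugacy: posterior shape = α + Σxᵢ, posterior rate = β + n.
So α = 67 − 44 = 23 and β = 27 − 9 = 18.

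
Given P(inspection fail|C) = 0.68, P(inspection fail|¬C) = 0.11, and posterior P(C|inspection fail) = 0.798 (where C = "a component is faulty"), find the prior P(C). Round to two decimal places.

Bayes' rule in odds form gives O(C|E) = O(C)·[P(E|C)/P(E|¬C)], hence O(C) = O(C|E)/LR.
Posterior odds = 0.798/(1−0.798) = 3.9505. LR = 0.68/0.11 = 6.1818.
Prior odds = 3.9505/6.1818 = 0.6391, so P(C) = 0.6391/(1+0.6391) ≈ 0.39.

P(C) = 0.39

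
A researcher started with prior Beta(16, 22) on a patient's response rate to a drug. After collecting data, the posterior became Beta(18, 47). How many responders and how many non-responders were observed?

Beta is conjugate to the binomial likelihood: posterior = Beta(a+s, b+f).
So s = 18 − 16 = 2 and f = 47 − 22 = 25.

2 responders and 25 non-responders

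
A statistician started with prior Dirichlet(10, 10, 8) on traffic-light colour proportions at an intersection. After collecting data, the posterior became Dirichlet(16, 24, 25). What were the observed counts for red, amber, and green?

For a Dirichlet(α) prior with multinomial counts c, the posterior is Dirichlet(α + c) componentwise.
Counts are posterior − prior componentwise: 16−10=6, 24−10=14, 25−8=17.

counts (6, 14, 17)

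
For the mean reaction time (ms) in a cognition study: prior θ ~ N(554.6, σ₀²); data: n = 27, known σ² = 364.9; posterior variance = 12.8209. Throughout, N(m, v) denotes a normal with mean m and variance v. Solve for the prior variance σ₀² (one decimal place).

σ₀² = 249.7

For the Normal–Normal model with known σ², precisions add: τ_n = τ₀ + n/σ².
So 1/σ₀² = 1/12.8209 − 27/364.9 = 0.077998 − 0.073993 = 0.004005.
Hence σ₀² = 1/0.004005 ≈ 249.7.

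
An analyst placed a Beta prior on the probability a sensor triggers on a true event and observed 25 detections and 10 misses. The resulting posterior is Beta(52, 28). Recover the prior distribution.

Beta(27, 18)

A Beta(α, β) prior with s successes and f failures in binomial data gives a Beta(α+s, β+f) posterior.
Subtract the data counts: 52−25=27, 28−10=18.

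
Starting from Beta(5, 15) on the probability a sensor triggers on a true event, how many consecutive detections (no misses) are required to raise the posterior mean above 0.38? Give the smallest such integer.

After k detections and 0 misses the posterior is Beta(5+k, 15), with mean (5+k)/(5+15+k).
Set (5+k)/(20+k) > 0.38 and solve: k > (0.38·20 − 5)/(1 − 0.38) = 4.194.
The smallest integer exceeding 4.194 is 5.

k = 5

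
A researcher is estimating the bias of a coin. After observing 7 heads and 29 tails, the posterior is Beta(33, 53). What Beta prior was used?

Under Beta–binomial conjugacy the posterior parameters are (α+s, β+f).
So α = 33 − 7 = 26 and β = 53 − 29 = 24.

Beta(26, 24)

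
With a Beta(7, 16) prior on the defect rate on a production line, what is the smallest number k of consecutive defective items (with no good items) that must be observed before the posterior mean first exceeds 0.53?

After k defective items and 0 good items the posterior is Beta(7+k, 16), with mean (7+k)/(7+16+k).
Set (7+k)/(23+k) > 0.53 and solve: k > (0.53·23 − 7)/(1 − 0.53) = 11.043.
The smallest integer exceeding 11.043 is 12.

k = 12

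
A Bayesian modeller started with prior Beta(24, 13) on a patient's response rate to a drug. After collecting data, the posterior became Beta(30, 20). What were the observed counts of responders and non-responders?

Under Beta–binomial conjugacy the posterior parameters are (a+s, b+f).
So s = 30 − 24 = 6 and f = 20 − 13 = 7.

6 responders and 7 non-responders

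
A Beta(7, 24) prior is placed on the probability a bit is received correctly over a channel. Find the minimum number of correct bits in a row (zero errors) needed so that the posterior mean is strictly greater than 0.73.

After k correct bits and 0 errors the posterior is Beta(7+k, 24), with mean (7+k)/(7+24+k).
Set (7+k)/(31+k) > 0.73 and solve: k > (0.73·31 − 7)/(1 − 0.73) = 57.889.
The smallest integer exceeding 57.889 is 58, and checking k=58: (65)/(89) = 0.7303 > 0.73.

k = 58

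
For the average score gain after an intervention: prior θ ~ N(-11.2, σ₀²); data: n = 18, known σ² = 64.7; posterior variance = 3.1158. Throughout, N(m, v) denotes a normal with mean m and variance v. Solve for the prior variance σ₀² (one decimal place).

For the Normal–Normal model with known σ², precisions add: τ_n = τ₀ + n/σ².
So 1/σ₀² = 1/3.1158 − 18/64.7 = 0.320945 − 0.278207 = 0.042738.
Hence σ₀² = 1/0.042738 ≈ 23.4.

σ₀² = 23.4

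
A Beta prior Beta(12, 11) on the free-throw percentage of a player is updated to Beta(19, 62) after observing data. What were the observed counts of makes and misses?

Under Beta–binomial conjugacy the posterior parameters are (α+s, β+f).
Match parameters: s=19−12=7, f=62−11=51.

7 makes and 51 misses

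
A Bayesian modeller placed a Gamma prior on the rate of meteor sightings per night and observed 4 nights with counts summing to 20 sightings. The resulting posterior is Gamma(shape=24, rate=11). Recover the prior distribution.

A Gamma(α, β) prior (rate parametrization) on a Poisson rate with n observations summing to S gives posterior Gamma(α+S, β+n).
So α = 24 − 20 = 4 and β = 11 − 4 = 7.

Gamma(shape=4, rate=7)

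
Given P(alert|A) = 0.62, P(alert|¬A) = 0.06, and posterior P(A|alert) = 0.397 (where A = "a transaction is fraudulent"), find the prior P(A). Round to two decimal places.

P(A) = 0.06

In odds form, posterior odds = prior odds × likelihood ratio, so prior odds = posterior odds ÷ LR.
Posterior odds = 0.397/(1−0.397) = 0.6584. LR = 0.62/0.06 = 10.3333.
Prior odds = 0.6584/10.3333 = 0.0637, so P(A) = 0.0637/(1+0.0637) ≈ 0.06.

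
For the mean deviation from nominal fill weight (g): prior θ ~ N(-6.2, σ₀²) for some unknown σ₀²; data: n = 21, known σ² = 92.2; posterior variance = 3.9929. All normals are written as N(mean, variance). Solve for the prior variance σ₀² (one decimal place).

Posterior precision equals prior precision plus data precision: 1/σ_n² = 1/σ₀² + n/σ².
So 1/σ₀² = 1/3.9929 − 21/92.2 = 0.250445 − 0.227766 = 0.022679.
Hence σ₀² = 1/0.022679 ≈ 44.1.

σ₀² = 44.1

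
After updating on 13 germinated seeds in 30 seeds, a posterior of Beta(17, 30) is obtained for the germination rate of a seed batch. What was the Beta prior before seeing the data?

Beta is conjugate to the binomial likelihood: posterior = Beta(α+s, β+f).
Subtract the data counts: 17−13=4, 30−17=13.

Beta(4, 13)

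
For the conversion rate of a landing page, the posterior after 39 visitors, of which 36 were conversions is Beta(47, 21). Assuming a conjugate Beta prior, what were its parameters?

A Beta(a, b) prior with s successes and f failures in binomial data gives a Beta(a+s, b+f) posterior.
Subtract the data counts: 47−36=11, 21−3=18.

Beta(11, 18)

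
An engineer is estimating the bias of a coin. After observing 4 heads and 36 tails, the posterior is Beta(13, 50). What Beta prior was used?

Under Beta–binomial conjugacy the posterior parameters are (α+s, β+f).
So α = 13 − 4 = 9 and β = 50 − 36 = 14.

Beta(9, 14)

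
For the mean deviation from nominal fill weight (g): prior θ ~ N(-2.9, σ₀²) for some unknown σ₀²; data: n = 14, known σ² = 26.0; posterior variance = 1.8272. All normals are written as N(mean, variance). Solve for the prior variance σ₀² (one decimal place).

For the Normal–Normal model with known σ², precisions add: τ_n = τ₀ + n/σ².
So 1/σ₀² = 1/1.8272 − 14/26.0 = 0.547285 − 0.538462 = 0.008823.
Hence σ₀² = 1/0.008823 ≈ 113.3.

σ₀² = 113.3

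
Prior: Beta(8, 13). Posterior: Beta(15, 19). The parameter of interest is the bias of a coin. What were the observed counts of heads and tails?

7 heads and 6 tails

A Beta(α, β) prior with s successes and f failures in binomial data gives a Beta(α+s, β+f) posterior.
So s = 15 − 8 = 7 and f = 19 − 13 = 6.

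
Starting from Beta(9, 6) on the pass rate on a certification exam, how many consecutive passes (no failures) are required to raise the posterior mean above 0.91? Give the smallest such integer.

After k passes and 0 failures the posterior is Beta(9+k, 6), with mean (9+k)/(9+6+k).
Set (9+k)/(15+k) > 0.91 and solve: k > (0.91·15 − 9)/(1 − 0.91) = 51.667.
The smallest integer exceeding 51.667 is 52.

k = 52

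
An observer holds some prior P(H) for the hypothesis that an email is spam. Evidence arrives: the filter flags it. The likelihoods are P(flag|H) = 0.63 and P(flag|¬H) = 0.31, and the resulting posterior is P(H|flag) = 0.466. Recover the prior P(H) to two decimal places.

In odds form, posterior odds = prior odds × likelihood ratio, so prior odds = posterior odds ÷ LR.
Posterior odds = 0.466/(1−0.466) = 0.8727. LR = 0.63/0.31 = 2.0323.
Prior odds = 0.8727/2.0323 = 0.4294, so P(H) = 0.4294/(1+0.4294) ≈ 0.30.

P(H) = 0.30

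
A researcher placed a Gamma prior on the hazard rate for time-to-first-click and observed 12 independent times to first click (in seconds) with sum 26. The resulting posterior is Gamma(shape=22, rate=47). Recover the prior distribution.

For an exponential likelihood with a Gamma(α, β) prior on the rate, n observations with total T give posterior Gamma(α+n, β+T).
So α = 22 − 12 = 10 and β = 47 − 26 = 21.

Gamma(shape=10, rate=21)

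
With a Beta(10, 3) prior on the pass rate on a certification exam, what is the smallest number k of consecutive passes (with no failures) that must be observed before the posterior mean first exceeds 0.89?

After k passes and 0 failures the posterior is Beta(10+k, 3), with mean (10+k)/(10+3+k).
Set (10+k)/(13+k) > 0.89 and solve: k > (0.89·13 − 10)/(1 − 0.89) = 14.273.
The smallest integer exceeding 14.273 is 15, and checking k=15: (25)/(28) = 0.8929 > 0.89.

k = 15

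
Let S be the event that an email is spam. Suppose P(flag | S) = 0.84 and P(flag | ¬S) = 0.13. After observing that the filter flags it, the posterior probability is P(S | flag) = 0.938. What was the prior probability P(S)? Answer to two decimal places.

In odds form, posterior odds = prior odds × likelihood ratio, so prior odds = posterior odds ÷ LR.
Posterior odds = 0.938/(1−0.938) = 15.1290. LR = 0.84/0.13 = 6.4615.
Prior odds = 15.1290/6.4615 = 2.3414, so P(S) = 2.3414/(1+2.3414) ≈ 0.70.

P(S) = 0.70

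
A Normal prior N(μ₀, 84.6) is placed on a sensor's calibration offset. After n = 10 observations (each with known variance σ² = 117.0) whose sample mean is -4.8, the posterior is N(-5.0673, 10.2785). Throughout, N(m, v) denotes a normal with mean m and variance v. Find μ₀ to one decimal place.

The posterior mean is a precision-weighted average: μ_n = (τ₀μ₀ + τ_data·x̄)/(τ₀+τ_data), with τ₀=1/σ₀² and τ_data=n/σ².
Here τ₀ = 1/84.6 = 0.011820 and τ_data = 10/117.0 = 0.085470, so τ_n = 0.097290.
Rearranging for μ₀: μ₀ = (μ_n·τ_n − τ_data·x̄)/τ₀ = (-5.0673·0.097290 − 0.085470·-4.8) / 0.011820 = -0.082742/0.011820 ≈ -7.0.

μ₀ = -7.0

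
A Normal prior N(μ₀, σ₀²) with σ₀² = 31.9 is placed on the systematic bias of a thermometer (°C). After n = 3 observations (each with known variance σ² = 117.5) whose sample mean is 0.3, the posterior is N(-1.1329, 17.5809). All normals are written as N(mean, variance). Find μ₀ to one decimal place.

μ₀ = -2.3

The posterior mean is a precision-weighted average: μ_n = (τ₀μ₀ + τ_data·x̄)/(τ₀+τ_data), with τ₀=1/σ₀² and τ_data=n/σ².
Here τ₀ = 1/31.9 = 0.031348 and τ_data = 3/117.5 = 0.025532, so τ_n = 0.056880.
Rearranging for μ₀: μ₀ = (μ_n·τ_n − τ_data·x̄)/τ₀ = (-1.1329·0.056880 − 0.025532·0.3) / 0.031348 = -0.072099/0.031348 ≈ -2.3.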